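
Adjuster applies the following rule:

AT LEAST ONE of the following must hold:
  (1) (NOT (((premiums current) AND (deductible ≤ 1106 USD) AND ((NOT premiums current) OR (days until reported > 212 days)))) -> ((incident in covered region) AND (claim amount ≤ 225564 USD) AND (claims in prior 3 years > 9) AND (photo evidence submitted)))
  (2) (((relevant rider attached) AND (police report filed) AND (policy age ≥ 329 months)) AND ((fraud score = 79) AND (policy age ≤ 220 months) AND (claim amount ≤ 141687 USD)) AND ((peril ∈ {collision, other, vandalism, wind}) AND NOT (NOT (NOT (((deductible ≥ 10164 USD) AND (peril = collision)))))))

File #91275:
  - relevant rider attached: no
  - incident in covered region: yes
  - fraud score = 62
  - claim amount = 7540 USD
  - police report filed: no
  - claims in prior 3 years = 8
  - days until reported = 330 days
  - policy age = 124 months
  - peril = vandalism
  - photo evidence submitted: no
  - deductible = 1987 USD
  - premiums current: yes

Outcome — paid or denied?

Atomic conditions:
  premiums current: yes → true
  deductible ≤ 1106 USD: 1987 ≤ 1106 is false
  NOT premiums current: yes → false
  days until reported > 212 days: 330 > 212 is true
  incident in covered region: yes → true
  claim amount ≤ 225564 USD: 7540 ≤ 225564 is true
  claims in prior 3 years > 9: 8 > 9 is false
  photo evidence submitted: no → false
  relevant rider attached: no → false
  police report filed: no → false
  policy age ≥ 329 months: 124 ≥ 329 is false
  fraud score = 79: 62 == 79 is false
  policy age ≤ 220 months: 124 ≤ 220 is true
  claim amount ≤ 141687 USD: 7540 ≤ 141687 is true
  peril ∈ {collision, other, vandalism, wind}: vandalism is in the set → true
  deductible ≥ 10164 USD: 1987 ≥ 10164 is false
  peril = collision: vandalism == collision is false
Combine:
[1.1.1.3] false OR true = true
[1.1.1] true AND false AND true = false
[1.1] NOT false = true
[1.2] true AND true AND false AND false = false
[1] true → false = false
[2.1] false AND false AND false = false
[2.2] false AND true AND true = false
[2.3.2.1.1.1] false AND false = false
[2.3.2.1.1] NOT false = true
[2.3.2.1] NOT true = false
[2.3.2] NOT false = true
[2.3] true AND true = true
[2] false AND false AND true = false
[root] false OR false = false
Overall: false → denied

Denied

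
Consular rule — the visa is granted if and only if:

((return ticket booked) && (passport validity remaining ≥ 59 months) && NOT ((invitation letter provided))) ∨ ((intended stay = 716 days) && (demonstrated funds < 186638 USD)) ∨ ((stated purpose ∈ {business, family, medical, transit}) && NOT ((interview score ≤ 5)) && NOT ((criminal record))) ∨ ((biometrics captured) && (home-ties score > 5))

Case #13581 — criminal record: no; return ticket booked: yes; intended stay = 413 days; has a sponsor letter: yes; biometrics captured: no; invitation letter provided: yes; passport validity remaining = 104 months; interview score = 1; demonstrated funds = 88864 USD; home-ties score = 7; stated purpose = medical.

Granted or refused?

Atomic conditions:
  return ticket booked: yes → true
  passport validity remaining ≥ 59 months: 104 ≥ 59 is true
  invitation letter provided: yes → true
  intended stay = 716 days: 413 == 716 is false
  demonstrated funds < 186638 USD: 88864 < 186638 is true
  stated purpose ∈ {business, family, medical, transit}: medical is in the set → true
  interview score ≤ 5: 1 ≤ 5 is true
  criminal record: no → false
  biometrics captured: no → false
  home-ties score > 5: 7 > 5 is true
Combine:
[1.3] NOT true = false
[1] true AND true AND false = false
[2] false AND true = false
[3.2] NOT true = false
[3.3] NOT false = true
[3] true AND false AND true = false
[4] false AND true = false
[root] false OR false OR false OR false = false
Overall: false → refused

Refused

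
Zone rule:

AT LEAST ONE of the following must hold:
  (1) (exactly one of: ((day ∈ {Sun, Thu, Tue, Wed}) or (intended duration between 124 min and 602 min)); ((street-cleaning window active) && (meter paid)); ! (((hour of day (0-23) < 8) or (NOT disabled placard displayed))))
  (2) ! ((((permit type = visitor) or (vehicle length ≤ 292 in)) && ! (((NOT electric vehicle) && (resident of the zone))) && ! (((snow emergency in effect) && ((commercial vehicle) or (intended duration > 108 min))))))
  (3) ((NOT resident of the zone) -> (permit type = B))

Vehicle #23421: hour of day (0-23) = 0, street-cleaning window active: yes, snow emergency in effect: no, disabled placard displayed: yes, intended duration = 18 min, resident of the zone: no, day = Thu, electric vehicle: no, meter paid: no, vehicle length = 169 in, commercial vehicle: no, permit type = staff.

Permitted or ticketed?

Atomic conditions:
  day ∈ {Sun, Thu, Tue, Wed}: Thu is in the set → true
  intended duration between 124 min and 602 min: 18 in [124, 602] is false
  street-cleaning window active: yes → true
  meter paid: no → false
  hour of day (0-23) < 8: 0 < 8 is true
  NOT disabled placard displayed: yes → false
  permit type = visitor: staff == visitor is false
  vehicle length ≤ 292 in: 169 ≤ 292 is true
  NOT electric vehicle: no → true
  resident of the zone: no → false
  snow emergency in effect: no → false
  commercial vehicle: no → false
  intended duration > 108 min: 18 > 108 is false
  NOT resident of the zone: no → true
  permit type = B: staff == B is false
Combine:
[1.1] true OR false = true
[1.2] true AND false = false
[1.3.1] true OR false = true
[1.3] NOT true = false
[1] exactly-one(true, false, false) = true
[2.1.1] false OR true = true
[2.1.2.1] true AND false = false
[2.1.2] NOT false = true
[2.1.3.1.2] false OR false = false
[2.1.3.1] false AND false = false
[2.1.3] NOT false = true
[2.1] true AND true AND true = true
[2] NOT true = false
[3] true → false = false
[root] true OR false OR false = true
Overall: true → permitted

Permitted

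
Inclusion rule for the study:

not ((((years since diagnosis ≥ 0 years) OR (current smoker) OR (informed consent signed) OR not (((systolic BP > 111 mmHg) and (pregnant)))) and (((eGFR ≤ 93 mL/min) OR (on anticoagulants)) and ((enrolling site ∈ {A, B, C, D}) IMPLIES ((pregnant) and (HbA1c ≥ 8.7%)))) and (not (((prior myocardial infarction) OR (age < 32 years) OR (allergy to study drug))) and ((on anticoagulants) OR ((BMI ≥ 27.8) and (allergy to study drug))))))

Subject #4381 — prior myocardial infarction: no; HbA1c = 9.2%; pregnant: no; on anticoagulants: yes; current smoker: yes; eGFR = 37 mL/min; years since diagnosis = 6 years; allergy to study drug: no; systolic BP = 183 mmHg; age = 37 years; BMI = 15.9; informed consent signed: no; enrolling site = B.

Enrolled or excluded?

Atomic conditions:
  years since diagnosis ≥ 0 years: 6 ≥ 0 is true
  current smoker: yes → true
  informed consent signed: no → false
  systolic BP > 111 mmHg: 183 > 111 is true
  pregnant: no → false
  eGFR ≤ 93 mL/min: 37 ≤ 93 is true
  on anticoagulants: yes → true
  enrolling site ∈ {A, B, C, D}: B is in the set → true
  HbA1c ≥ 8.7%: 9.2 ≥ 8.7 is true
  prior myocardial infarction: no → false
  age < 32 years: 37 < 32 is false
  allergy to study drug: no → false
  BMI ≥ 27.8: 15.9 ≥ 27.8 is false
Combine:
[1.1.4.1] true AND false = false
[1.1.4] NOT false = true
[1.1] true OR true OR false OR true = true
[1.2.1] true OR true = true
[1.2.2.2] false AND true = false
[1.2.2] true → false = false
[1.2] true AND false = false
[1.3.1.1] false OR false OR false = false
[1.3.1] NOT false = true
[1.3.2.2] false AND false = false
[1.3.2] true OR false = true
[1.3] true AND true = true
[1] true AND false AND true = false
[root] NOT false = true
Overall: true → enrolled

Enrolled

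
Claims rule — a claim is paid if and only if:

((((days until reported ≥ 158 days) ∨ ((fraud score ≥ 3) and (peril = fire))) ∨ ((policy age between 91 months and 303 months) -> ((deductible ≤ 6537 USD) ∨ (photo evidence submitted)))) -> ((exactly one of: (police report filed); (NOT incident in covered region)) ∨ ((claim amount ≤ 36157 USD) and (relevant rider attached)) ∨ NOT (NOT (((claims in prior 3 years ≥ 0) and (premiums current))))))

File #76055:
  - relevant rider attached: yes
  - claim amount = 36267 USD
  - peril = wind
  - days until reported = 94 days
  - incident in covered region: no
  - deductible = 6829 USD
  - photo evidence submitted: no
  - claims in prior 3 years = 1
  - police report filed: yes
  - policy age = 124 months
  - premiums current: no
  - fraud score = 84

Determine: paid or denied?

Paid

Atomic conditions:
  days until reported ≥ 158 days: 94 ≥ 158 is false
  fraud score ≥ 3: 84 ≥ 3 is true
  peril = fire: wind == fire is false
  policy age between 91 months and 303 months: 124 in [91, 303] is true
  deductible ≤ 6537 USD: 6829 ≤ 6537 is false
  photo evidence submitted: no → false
  police report filed: yes → true
  NOT incident in covered region: no → true
  claim amount ≤ 36157 USD: 36267 ≤ 36157 is false
  relevant rider attached: yes → true
  claims in prior 3 years ≥ 0: 1 ≥ 0 is true
  premiums current: no → false
Combine:
[1.1.2] true AND false = false
[1.1] false OR false = false
[1.2.2] false OR false = false
[1.2] true → false = false
[1] false OR false = false
[2.1] exactly-one(true, true) = false
[2.2] false AND true = false
[2.3.1.1] true AND false = false
[2.3.1] NOT false = true
[2.3] NOT true = false
[2] false OR false OR false = false
[root] false → false (antecedent false ⇒ implication holds) = true
Overall: true → paid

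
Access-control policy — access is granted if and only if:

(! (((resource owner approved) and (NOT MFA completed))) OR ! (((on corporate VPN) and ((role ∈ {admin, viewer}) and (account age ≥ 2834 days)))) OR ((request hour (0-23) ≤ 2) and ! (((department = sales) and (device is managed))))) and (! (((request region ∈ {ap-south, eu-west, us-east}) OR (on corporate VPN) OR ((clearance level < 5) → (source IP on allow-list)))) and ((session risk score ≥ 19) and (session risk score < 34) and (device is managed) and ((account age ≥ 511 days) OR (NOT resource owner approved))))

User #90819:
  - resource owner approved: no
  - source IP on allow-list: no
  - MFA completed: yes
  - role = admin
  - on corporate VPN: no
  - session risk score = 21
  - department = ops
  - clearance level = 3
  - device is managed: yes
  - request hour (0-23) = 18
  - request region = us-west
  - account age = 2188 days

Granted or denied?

Granted

Atomic conditions:
  resource owner approved: no → false
  NOT MFA completed: yes → false
  on corporate VPN: no → false
  role ∈ {admin, viewer}: admin is in the set → true
  account age ≥ 2834 days: 2188 ≥ 2834 is false
  request hour (0-23) ≤ 2: 18 ≤ 2 is false
  department = sales: ops == sales is false
  device is managed: yes → true
  request region ∈ {ap-south, eu-west, us-east}: us-west is not in the set → false
  clearance level < 5: 3 < 5 is true
  source IP on allow-list: no → false
  session risk score ≥ 19: 21 ≥ 19 is true
  session risk score < 34: 21 < 34 is true
  account age ≥ 511 days: 2188 ≥ 511 is true
  NOT resource owner approved: no → true
Combine:
[1.1.1] false AND false = false
[1.1] NOT false = true
[1.2.1.2] true AND false = false
[1.2.1] false AND false = false
[1.2] NOT false = true
[1.3.2.1] false AND true = false
[1.3.2] NOT false = true
[1.3] false AND true = false
[1] true OR true OR false = true
[2.1.1.3] true → false = false
[2.1.1] false OR false OR false = false
[2.1] NOT false = true
[2.2.4] true OR true = true
[2.2] true AND true AND true AND true = true
[2] true AND true = true
[root] true AND true = true
Overall: true → granted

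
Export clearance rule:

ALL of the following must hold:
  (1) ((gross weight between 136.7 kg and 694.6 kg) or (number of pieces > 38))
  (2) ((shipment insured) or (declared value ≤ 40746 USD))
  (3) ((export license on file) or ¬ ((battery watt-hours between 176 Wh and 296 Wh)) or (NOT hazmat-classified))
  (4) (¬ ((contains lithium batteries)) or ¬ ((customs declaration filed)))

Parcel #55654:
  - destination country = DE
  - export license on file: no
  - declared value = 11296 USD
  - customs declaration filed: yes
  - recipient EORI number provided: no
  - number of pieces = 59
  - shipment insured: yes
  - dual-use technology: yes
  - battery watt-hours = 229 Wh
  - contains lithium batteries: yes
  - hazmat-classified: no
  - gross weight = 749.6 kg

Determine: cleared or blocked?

Atomic conditions:
  gross weight between 136.7 kg and 694.6 kg: 749.6 in [136.7, 694.6] is false
  number of pieces > 38: 59 > 38 is true
  shipment insured: yes → true
  declared value ≤ 40746 USD: 11296 ≤ 40746 is true
  export license on file: no → false
  battery watt-hours between 176 Wh and 296 Wh: 229 in [176, 296] is true
  NOT hazmat-classified: no → true
  contains lithium batteries: yes → true
  customs declaration filed: yes → true
Combine:
[1] false OR true = true
[2] true OR true = true
[3.2] NOT true = false
[3] false OR false OR true = true
[4.1] NOT true = false
[4.2] NOT true = false
[4] false OR false = false
[root] true AND true AND true AND false = false
Overall: false → blocked

Blocked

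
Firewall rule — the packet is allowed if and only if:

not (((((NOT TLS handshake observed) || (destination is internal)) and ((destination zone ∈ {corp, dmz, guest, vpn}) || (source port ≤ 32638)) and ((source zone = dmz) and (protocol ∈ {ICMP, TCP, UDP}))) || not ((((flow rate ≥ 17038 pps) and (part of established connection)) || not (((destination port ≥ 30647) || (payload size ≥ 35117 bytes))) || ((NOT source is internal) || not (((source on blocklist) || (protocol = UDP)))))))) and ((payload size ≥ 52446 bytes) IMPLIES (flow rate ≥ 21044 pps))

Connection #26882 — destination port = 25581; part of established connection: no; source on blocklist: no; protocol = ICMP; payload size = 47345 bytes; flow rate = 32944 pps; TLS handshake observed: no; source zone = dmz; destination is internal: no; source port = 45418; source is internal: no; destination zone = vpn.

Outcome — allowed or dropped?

Atomic conditions:
  NOT TLS handshake observed: no → true
  destination is internal: no → false
  destination zone ∈ {corp, dmz, guest, vpn}: vpn is in the set → true
  source port ≤ 32638: 45418 ≤ 32638 is false
  source zone = dmz: dmz == dmz is true
  protocol ∈ {ICMP, TCP, UDP}: ICMP is in the set → true
  flow rate ≥ 17038 pps: 32944 ≥ 17038 is true
  part of established connection: no → false
  destination port ≥ 30647: 25581 ≥ 30647 is false
  payload size ≥ 35117 bytes: 47345 ≥ 35117 is true
  NOT source is internal: no → true
  source on blocklist: no → false
  protocol = UDP: ICMP == UDP is false
  payload size ≥ 52446 bytes: 47345 ≥ 52446 is false
  flow rate ≥ 21044 pps: 32944 ≥ 21044 is true
Combine:
[1.1.1.1] true OR false = true
[1.1.1.2] true OR false = true
[1.1.1.3] true AND true = true
[1.1.1] true AND true AND true = true
[1.1.2.1.1] true AND false = false
[1.1.2.1.2.1] false OR true = true
[1.1.2.1.2] NOT true = false
[1.1.2.1.3.2.1] false OR false = false
[1.1.2.1.3.2] NOT false = true
[1.1.2.1.3] true OR true = true
[1.1.2.1] false OR false OR true = true
[1.1.2] NOT true = false
[1.1] true OR false = true
[1] NOT true = false
[2] false → true (antecedent false ⇒ implication holds) = true
[root] false AND true = false
Overall: false → dropped

Dropped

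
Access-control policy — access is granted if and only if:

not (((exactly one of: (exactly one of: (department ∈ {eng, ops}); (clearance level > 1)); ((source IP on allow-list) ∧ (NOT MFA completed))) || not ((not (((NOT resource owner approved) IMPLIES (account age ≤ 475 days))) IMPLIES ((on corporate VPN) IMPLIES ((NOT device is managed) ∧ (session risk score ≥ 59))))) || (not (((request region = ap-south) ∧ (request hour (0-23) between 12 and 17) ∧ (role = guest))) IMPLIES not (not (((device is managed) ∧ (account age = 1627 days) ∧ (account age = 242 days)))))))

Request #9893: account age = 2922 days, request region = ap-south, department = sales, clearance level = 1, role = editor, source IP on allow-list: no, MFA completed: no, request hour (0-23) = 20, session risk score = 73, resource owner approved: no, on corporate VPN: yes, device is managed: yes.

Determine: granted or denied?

Denied

Atomic conditions:
  department ∈ {eng, ops}: sales is not in the set → false
  clearance level > 1: 1 > 1 is false
  source IP on allow-list: no → false
  NOT MFA completed: no → true
  NOT resource owner approved: no → true
  account age ≤ 475 days: 2922 ≤ 475 is false
  on corporate VPN: yes → true
  NOT device is managed: yes → false
  session risk score ≥ 59: 73 ≥ 59 is true
  request region = ap-south: ap-south == ap-south is true
  request hour (0-23) between 12 and 17: 20 in [12, 17] is false
  role = guest: editor == guest is false
  device is managed: yes → true
  account age = 1627 days: 2922 == 1627 is false
  account age = 242 days: 2922 == 242 is false
Combine:
[1.1.1] exactly-one(false, false) = false
[1.1.2] false AND true = false
[1.1] exactly-one(false, false) = false
[1.2.1.1.1] true → false = false
[1.2.1.1] NOT false = true
[1.2.1.2.2] false AND true = false
[1.2.1.2] true → false = false
[1.2.1] true → false = false
[1.2] NOT false = true
[1.3.1.1] true AND false AND false = false
[1.3.1] NOT false = true
[1.3.2.1.1] true AND false AND false = false
[1.3.2.1] NOT false = true
[1.3.2] NOT true = false
[1.3] true → false = false
[1] false OR true OR false = true
[root] NOT true = false
Overall: false → denied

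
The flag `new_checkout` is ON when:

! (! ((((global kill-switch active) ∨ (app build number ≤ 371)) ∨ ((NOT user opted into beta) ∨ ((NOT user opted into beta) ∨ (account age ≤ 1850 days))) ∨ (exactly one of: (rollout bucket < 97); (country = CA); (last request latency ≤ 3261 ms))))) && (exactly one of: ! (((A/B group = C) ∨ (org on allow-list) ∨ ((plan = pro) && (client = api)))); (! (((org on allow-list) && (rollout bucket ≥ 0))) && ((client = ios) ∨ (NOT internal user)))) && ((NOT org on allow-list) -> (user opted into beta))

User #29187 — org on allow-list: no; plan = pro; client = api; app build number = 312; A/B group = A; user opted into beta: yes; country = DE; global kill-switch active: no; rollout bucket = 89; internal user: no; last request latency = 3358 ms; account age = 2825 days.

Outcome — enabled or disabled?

Enabled

Atomic conditions:
  global kill-switch active: no → false
  app build number ≤ 371: 312 ≤ 371 is true
  NOT user opted into beta: yes → false
  account age ≤ 1850 days: 2825 ≤ 1850 is false
  rollout bucket < 97: 89 < 97 is true
  country = CA: DE == CA is false
  last request latency ≤ 3261 ms: 3358 ≤ 3261 is false
  A/B group = C: A == C is false
  org on allow-list: no → false
  plan = pro: pro == pro is true
  client = api: api == api is true
  rollout bucket ≥ 0: 89 ≥ 0 is true
  client = ios: api == ios is false
  NOT internal user: no → true
  NOT org on allow-list: no → true
  user opted into beta: yes → true
Combine:
[1.1.1.1] false OR true = true
[1.1.1.2.2] false OR false = false
[1.1.1.2] false OR false = false
[1.1.1.3] exactly-one(true, false, false) = true
[1.1.1] true OR false OR true = true
[1.1] NOT true = false
[1] NOT false = true
[2.1.1.3] true AND true = true
[2.1.1] false OR false OR true = true
[2.1] NOT true = false
[2.2.1.1] false AND true = false
[2.2.1] NOT false = true
[2.2.2] false OR true = true
[2.2] true AND true = true
[2] exactly-one(false, true) = true
[3] true → true = true
[root] true AND true AND true = true
Overall: true → enabled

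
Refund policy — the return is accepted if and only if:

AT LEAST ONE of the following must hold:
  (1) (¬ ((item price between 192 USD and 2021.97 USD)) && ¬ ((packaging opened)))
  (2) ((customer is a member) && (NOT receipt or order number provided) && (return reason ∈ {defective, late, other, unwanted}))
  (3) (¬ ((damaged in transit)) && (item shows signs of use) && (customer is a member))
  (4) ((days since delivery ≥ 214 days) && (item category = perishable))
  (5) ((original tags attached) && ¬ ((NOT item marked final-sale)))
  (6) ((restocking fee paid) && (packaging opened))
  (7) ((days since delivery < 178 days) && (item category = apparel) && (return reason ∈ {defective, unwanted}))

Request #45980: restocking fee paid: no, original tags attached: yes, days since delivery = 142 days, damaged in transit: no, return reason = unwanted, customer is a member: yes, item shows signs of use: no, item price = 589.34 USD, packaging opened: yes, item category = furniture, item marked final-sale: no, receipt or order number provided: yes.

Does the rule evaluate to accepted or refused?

Refused

Atomic conditions:
  item price between 192 USD and 2021.97 USD: 589.34 in [192, 2021.97] is true
  packaging opened: yes → true
  customer is a member: yes → true
  NOT receipt or order number provided: yes → false
  return reason ∈ {defective, late, other, unwanted}: unwanted is in the set → true
  damaged in transit: no → false
  item shows signs of use: no → false
  days since delivery ≥ 214 days: 142 ≥ 214 is false
  item category = perishable: furniture == perishable is false
  original tags attached: yes → true
  NOT item marked final-sale: no → true
  restocking fee paid: no → false
  days since delivery < 178 days: 142 < 178 is true
  item category = apparel: furniture == apparel is false
  return reason ∈ {defective, unwanted}: unwanted is in the set → true
Combine:
[1.1] NOT true = false
[1.2] NOT true = false
[1] false AND false = false
[2] true AND false AND true = false
[3.1] NOT false = true
[3] true AND false AND true = false
[4] false AND false = false
[5.2] NOT true = false
[5] true AND false = false
[6] false AND true = false
[7] true AND false AND true = false
[root] false OR false OR false OR false OR false OR false OR false = false
Overall: false → refused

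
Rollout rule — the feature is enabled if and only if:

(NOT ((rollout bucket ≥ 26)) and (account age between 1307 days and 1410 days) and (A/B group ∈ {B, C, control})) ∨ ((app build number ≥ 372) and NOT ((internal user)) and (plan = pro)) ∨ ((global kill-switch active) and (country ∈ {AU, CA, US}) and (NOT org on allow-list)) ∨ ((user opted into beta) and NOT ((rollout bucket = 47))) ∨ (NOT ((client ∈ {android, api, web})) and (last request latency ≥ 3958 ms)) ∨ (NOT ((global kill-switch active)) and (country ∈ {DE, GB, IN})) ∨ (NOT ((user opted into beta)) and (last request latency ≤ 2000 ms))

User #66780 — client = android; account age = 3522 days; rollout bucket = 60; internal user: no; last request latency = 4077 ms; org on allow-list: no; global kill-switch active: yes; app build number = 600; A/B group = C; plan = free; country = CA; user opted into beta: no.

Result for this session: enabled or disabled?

Atomic conditions:
  rollout bucket ≥ 26: 60 ≥ 26 is true
  account age between 1307 days and 1410 days: 3522 in [1307, 1410] is false
  A/B group ∈ {B, C, control}: C is in the set → true
  app build number ≥ 372: 600 ≥ 372 is true
  internal user: no → false
  plan = pro: free == pro is false
  global kill-switch active: yes → true
  country ∈ {AU, CA, US}: CA is in the set → true
  NOT org on allow-list: no → true
  user opted into beta: no → false
  rollout bucket = 47: 60 == 47 is false
  client ∈ {android, api, web}: android is in the set → true
  last request latency ≥ 3958 ms: 4077 ≥ 3958 is true
  country ∈ {DE, GB, IN}: CA is not in the set → false
  last request latency ≤ 2000 ms: 4077 ≤ 2000 is false
Combine:
[1.1] NOT true = false
[1] false AND false AND true = false
[2.2] NOT false = true
[2] true AND true AND false = false
[3] true AND true AND true = true
[4.2] NOT false = true
[4] false AND true = false
[5.1] NOT true = false
[5] false AND true = false
[6.1] NOT true = false
[6] false AND false = false
[7.1] NOT false = true
[7] true AND false = false
[root] false OR false OR true OR false OR false OR false OR false = true
Overall: true → enabled

Enabled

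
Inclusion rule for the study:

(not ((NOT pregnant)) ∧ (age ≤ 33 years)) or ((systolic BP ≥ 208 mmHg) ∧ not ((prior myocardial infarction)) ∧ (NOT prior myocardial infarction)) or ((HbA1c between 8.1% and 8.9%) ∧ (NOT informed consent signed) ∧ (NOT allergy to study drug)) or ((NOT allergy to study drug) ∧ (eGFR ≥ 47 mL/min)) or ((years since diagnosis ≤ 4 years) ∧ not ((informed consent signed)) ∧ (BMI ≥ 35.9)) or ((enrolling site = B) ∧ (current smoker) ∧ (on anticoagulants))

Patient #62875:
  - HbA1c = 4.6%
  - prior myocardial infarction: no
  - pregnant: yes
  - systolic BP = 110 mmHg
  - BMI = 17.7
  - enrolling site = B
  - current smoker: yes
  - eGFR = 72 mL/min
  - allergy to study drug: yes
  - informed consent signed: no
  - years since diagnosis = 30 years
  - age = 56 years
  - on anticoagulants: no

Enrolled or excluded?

Excluded

Atomic conditions:
  NOT pregnant: yes → false
  age ≤ 33 years: 56 ≤ 33 is false
  systolic BP ≥ 208 mmHg: 110 ≥ 208 is false
  prior myocardial infarction: no → false
  NOT prior myocardial infarction: no → true
  HbA1c between 8.1% and 8.9%: 4.6 in [8.1, 8.9] is false
  NOT informed consent signed: no → true
  NOT allergy to study drug: yes → false
  eGFR ≥ 47 mL/min: 72 ≥ 47 is true
  years since diagnosis ≤ 4 years: 30 ≤ 4 is false
  informed consent signed: no → false
  BMI ≥ 35.9: 17.7 ≥ 35.9 is false
  enrolling site = B: B == B is true
  current smoker: yes → true
  on anticoagulants: no → false
Combine:
[1.1] NOT false = true
[1] true AND false = false
[2.2] NOT false = true
[2] false AND true AND true = false
[3] false AND true AND false = false
[4] false AND true = false
[5.2] NOT false = true
[5] false AND true AND false = false
[6] true AND true AND false = false
[root] false OR false OR false OR false OR false OR false = false
Overall: false → excluded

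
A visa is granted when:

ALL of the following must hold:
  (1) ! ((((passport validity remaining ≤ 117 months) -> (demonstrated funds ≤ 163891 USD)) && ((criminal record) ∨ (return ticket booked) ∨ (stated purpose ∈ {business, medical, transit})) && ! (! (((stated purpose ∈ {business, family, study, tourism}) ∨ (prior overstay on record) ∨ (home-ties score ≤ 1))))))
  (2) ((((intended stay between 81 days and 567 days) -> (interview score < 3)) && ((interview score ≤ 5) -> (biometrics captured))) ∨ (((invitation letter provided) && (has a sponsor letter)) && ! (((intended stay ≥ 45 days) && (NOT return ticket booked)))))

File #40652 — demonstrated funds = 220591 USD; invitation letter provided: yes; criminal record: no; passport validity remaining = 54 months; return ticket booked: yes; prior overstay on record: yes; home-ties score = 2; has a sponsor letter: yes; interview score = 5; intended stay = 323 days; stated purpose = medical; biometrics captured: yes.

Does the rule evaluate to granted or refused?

Atomic conditions:
  passport validity remaining ≤ 117 months: 54 ≤ 117 is true
  demonstrated funds ≤ 163891 USD: 220591 ≤ 163891 is false
  criminal record: no → false
  return ticket booked: yes → true
  stated purpose ∈ {business, medical, transit}: medical is in the set → true
  stated purpose ∈ {business, family, study, tourism}: medical is not in the set → false
  prior overstay on record: yes → true
  home-ties score ≤ 1: 2 ≤ 1 is false
  intended stay between 81 days and 567 days: 323 in [81, 567] is true
  interview score < 3: 5 < 3 is false
  interview score ≤ 5: 5 ≤ 5 is true
  biometrics captured: yes → true
  invitation letter provided: yes → true
  has a sponsor letter: yes → true
  intended stay ≥ 45 days: 323 ≥ 45 is true
  NOT return ticket booked: yes → false
Combine:
[1.1.1] true → false = false
[1.1.2] false OR true OR true = true
[1.1.3.1.1] false OR true OR false = true
[1.1.3.1] NOT true = false
[1.1.3] NOT false = true
[1.1] false AND true AND true = false
[1] NOT false = true
[2.1.1] true → false = false
[2.1.2] true → true = true
[2.1] false AND true = false
[2.2.1] true AND true = true
[2.2.2.1] true AND false = false
[2.2.2] NOT false = true
[2.2] true AND true = true
[2] false OR true = true
[root] true AND true = true
Overall: true → granted

Granted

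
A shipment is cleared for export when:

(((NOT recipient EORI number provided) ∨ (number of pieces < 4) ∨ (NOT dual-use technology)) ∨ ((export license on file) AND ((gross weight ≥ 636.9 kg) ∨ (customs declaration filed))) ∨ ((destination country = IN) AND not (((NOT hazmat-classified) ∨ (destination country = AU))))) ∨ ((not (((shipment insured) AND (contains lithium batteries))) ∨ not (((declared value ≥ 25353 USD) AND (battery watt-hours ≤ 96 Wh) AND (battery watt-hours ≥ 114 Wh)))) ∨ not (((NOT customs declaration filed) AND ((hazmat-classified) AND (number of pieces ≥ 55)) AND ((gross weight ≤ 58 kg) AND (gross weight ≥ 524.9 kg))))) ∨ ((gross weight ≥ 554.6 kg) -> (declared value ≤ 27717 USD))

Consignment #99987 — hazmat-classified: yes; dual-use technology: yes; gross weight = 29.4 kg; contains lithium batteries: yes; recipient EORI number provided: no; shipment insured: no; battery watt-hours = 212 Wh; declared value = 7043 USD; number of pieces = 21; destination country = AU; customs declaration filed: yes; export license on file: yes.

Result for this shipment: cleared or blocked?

Cleared

Atomic conditions:
  NOT recipient EORI number provided: no → true
  number of pieces < 4: 21 < 4 is false
  NOT dual-use technology: yes → false
  export license on file: yes → true
  gross weight ≥ 636.9 kg: 29.4 ≥ 636.9 is false
  customs declaration filed: yes → true
  destination country = IN: AU == IN is false
  NOT hazmat-classified: yes → false
  destination country = AU: AU == AU is true
  shipment insured: no → false
  contains lithium batteries: yes → true
  declared value ≥ 25353 USD: 7043 ≥ 25353 is false
  battery watt-hours ≤ 96 Wh: 212 ≤ 96 is false
  battery watt-hours ≥ 114 Wh: 212 ≥ 114 is true
  NOT customs declaration filed: yes → false
  hazmat-classified: yes → true
  number of pieces ≥ 55: 21 ≥ 55 is false
  gross weight ≤ 58 kg: 29.4 ≤ 58 is true
  gross weight ≥ 524.9 kg: 29.4 ≥ 524.9 is false
  gross weight ≥ 554.6 kg: 29.4 ≥ 554.6 is false
  declared value ≤ 27717 USD: 7043 ≤ 27717 is true
Combine:
[1.1] true OR false OR false = true
[1.2.2] false OR true = true
[1.2] true AND true = true
[1.3.2.1] false OR true = true
[1.3.2] NOT true = false
[1.3] false AND false = false
[1] true OR true OR false = true
[2.1.1.1] false AND true = false
[2.1.1] NOT false = true
[2.1.2.1] false AND false AND true = false
[2.1.2] NOT false = true
[2.1] true OR true = true
[2.2.1.2] true AND false = false
[2.2.1.3] true AND false = false
[2.2.1] false AND false AND false = false
[2.2] NOT false = true
[2] true OR true = true
[3] false → true (antecedent false ⇒ implication holds) = true
[root] true OR true OR true = true
Overall: true → cleared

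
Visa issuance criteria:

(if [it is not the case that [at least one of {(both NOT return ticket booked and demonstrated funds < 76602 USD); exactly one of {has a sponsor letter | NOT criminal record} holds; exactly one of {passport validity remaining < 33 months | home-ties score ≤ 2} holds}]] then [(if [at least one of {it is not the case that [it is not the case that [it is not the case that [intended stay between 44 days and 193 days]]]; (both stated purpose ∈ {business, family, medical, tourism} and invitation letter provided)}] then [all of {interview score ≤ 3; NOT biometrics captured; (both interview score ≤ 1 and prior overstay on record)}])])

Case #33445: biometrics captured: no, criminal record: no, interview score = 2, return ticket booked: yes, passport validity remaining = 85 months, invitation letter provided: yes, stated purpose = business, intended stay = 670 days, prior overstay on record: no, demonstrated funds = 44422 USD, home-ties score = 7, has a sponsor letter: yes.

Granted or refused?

Refused

Atomic conditions:
  NOT return ticket booked: yes → false
  demonstrated funds < 76602 USD: 44422 < 76602 is true
  has a sponsor letter: yes → true
  NOT criminal record: no → true
  passport validity remaining < 33 months: 85 < 33 is false
  home-ties score ≤ 2: 7 ≤ 2 is false
  intended stay between 44 days and 193 days: 670 in [44, 193] is false
  stated purpose ∈ {business, family, medical, tourism}: business is in the set → true
  invitation letter provided: yes → true
  interview score ≤ 3: 2 ≤ 3 is true
  NOT biometrics captured: no → true
  interview score ≤ 1: 2 ≤ 1 is false
  prior overstay on record: no → false
Combine:
[1.1.1] false AND true = false
[1.1.2] exactly-one(true, true) = false
[1.1.3] exactly-one(false, false) = false
[1.1] false OR false OR false = false
[1] NOT false = true
[2.1.1.1.1] NOT false = true
[2.1.1.1] NOT true = false
[2.1.1] NOT false = true
[2.1.2] true AND true = true
[2.1] true OR true = true
[2.2.3] false AND false = false
[2.2] true AND true AND false = false
[2] true → false = false
[root] true → false = false
Overall: false → refused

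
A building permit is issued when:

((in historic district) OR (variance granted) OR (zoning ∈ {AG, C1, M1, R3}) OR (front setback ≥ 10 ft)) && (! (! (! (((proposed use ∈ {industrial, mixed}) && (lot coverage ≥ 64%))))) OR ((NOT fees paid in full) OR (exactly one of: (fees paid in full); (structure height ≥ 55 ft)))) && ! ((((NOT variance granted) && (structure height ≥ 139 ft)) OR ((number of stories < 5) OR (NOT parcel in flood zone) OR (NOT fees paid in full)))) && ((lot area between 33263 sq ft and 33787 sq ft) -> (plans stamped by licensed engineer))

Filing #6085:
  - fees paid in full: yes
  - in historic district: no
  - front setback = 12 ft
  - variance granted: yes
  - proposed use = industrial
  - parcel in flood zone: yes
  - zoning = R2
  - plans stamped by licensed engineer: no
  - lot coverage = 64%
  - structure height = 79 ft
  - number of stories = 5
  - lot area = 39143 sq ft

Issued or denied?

Atomic conditions:
  in historic district: no → false
  variance granted: yes → true
  zoning ∈ {AG, C1, M1, R3}: R2 is not in the set → false
  front setback ≥ 10 ft: 12 ≥ 10 is true
  proposed use ∈ {industrial, mixed}: industrial is in the set → true
  lot coverage ≥ 64%: 64 ≥ 64 is true
  NOT fees paid in full: yes → false
  fees paid in full: yes → true
  structure height ≥ 55 ft: 79 ≥ 55 is true
  NOT variance granted: yes → false
  structure height ≥ 139 ft: 79 ≥ 139 is false
  number of stories < 5: 5 < 5 is false
  NOT parcel in flood zone: yes → false
  lot area between 33263 sq ft and 33787 sq ft: 39143 in [33263, 33787] is false
  plans stamped by licensed engineer: no → false
Combine:
[1] false OR true OR false OR true = true
[2.1.1.1.1] true AND true = true
[2.1.1.1] NOT true = false
[2.1.1] NOT false = true
[2.1] NOT true = false
[2.2.2] exactly-one(true, true) = false
[2.2] false OR false = false
[2] false OR false = false
[3.1.1] false AND false = false
[3.1.2] false OR false OR false = false
[3.1] false OR false = false
[3] NOT false = true
[4] false → false (antecedent false ⇒ implication holds) = true
[root] true AND false AND true AND true = false
Overall: false → denied

Denied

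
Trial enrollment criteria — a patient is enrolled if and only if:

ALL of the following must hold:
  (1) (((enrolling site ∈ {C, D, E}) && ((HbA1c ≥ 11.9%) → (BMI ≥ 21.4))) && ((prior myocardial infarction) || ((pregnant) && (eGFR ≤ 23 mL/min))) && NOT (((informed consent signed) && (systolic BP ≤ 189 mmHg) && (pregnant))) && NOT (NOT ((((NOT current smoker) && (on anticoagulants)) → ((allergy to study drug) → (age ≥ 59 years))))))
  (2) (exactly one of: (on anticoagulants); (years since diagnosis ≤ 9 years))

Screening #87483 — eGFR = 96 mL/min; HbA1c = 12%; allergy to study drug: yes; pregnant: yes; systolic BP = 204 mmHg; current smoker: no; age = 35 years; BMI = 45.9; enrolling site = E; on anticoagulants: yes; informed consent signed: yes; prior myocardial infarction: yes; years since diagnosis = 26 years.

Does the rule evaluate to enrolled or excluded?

Excluded

Atomic conditions:
  enrolling site ∈ {C, D, E}: E is in the set → true
  HbA1c ≥ 11.9%: 12 ≥ 11.9 is true
  BMI ≥ 21.4: 45.9 ≥ 21.4 is true
  prior myocardial infarction: yes → true
  pregnant: yes → true
  eGFR ≤ 23 mL/min: 96 ≤ 23 is false
  informed consent signed: yes → true
  systolic BP ≤ 189 mmHg: 204 ≤ 189 is false
  NOT current smoker: no → true
  on anticoagulants: yes → true
  allergy to study drug: yes → true
  age ≥ 59 years: 35 ≥ 59 is false
  years since diagnosis ≤ 9 years: 26 ≤ 9 is false
Combine:
[1.1.2] true → true = true
[1.1] true AND true = true
[1.2.2] true AND false = false
[1.2] true OR false = true
[1.3.1] true AND false AND true = false
[1.3] NOT false = true
[1.4.1.1.1] true AND true = true
[1.4.1.1.2] true → false = false
[1.4.1.1] true → false = false
[1.4.1] NOT false = true
[1.4] NOT true = false
[1] true AND true AND true AND false = false
[2] exactly-one(true, false) = true
[root] false AND true = false
Overall: false → excluded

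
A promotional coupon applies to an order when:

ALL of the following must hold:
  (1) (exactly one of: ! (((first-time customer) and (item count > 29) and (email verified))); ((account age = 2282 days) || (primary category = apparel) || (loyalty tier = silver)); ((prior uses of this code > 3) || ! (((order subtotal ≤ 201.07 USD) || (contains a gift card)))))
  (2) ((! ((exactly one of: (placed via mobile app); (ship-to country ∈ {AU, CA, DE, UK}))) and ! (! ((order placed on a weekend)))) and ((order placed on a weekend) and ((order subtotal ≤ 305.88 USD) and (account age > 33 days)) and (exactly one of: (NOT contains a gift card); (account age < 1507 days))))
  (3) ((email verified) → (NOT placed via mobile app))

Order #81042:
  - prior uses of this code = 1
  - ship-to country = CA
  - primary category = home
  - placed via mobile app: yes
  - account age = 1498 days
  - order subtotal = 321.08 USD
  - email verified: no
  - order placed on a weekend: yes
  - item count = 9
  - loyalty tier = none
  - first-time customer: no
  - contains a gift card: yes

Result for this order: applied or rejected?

Rejected

Atomic conditions:
  first-time customer: no → false
  item count > 29: 9 > 29 is false
  email verified: no → false
  account age = 2282 days: 1498 == 2282 is false
  primary category = apparel: home == apparel is false
  loyalty tier = silver: none == silver is false
  prior uses of this code > 3: 1 > 3 is false
  order subtotal ≤ 201.07 USD: 321.08 ≤ 201.07 is false
  contains a gift card: yes → true
  placed via mobile app: yes → true
  ship-to country ∈ {AU, CA, DE, UK}: CA is in the set → true
  order placed on a weekend: yes → true
  order subtotal ≤ 305.88 USD: 321.08 ≤ 305.88 is false
  account age > 33 days: 1498 > 33 is true
  NOT contains a gift card: yes → false
  account age < 1507 days: 1498 < 1507 is true
  NOT placed via mobile app: yes → false
Combine:
[1.1.1] false AND false AND false = false
[1.1] NOT false = true
[1.2] false OR false OR false = false
[1.3.2.1] false OR true = true
[1.3.2] NOT true = false
[1.3] false OR false = false
[1] exactly-one(true, false, false) = true
[2.1.1.1] exactly-one(true, true) = false
[2.1.1] NOT false = true
[2.1.2.1] NOT true = false
[2.1.2] NOT false = true
[2.1] true AND true = true
[2.2.2] false AND true = false
[2.2.3] exactly-one(false, true) = true
[2.2] true AND false AND true = false
[2] true AND false = false
[3] false → false (antecedent false ⇒ implication holds) = true
[root] true AND false AND true = false
Overall: false → rejected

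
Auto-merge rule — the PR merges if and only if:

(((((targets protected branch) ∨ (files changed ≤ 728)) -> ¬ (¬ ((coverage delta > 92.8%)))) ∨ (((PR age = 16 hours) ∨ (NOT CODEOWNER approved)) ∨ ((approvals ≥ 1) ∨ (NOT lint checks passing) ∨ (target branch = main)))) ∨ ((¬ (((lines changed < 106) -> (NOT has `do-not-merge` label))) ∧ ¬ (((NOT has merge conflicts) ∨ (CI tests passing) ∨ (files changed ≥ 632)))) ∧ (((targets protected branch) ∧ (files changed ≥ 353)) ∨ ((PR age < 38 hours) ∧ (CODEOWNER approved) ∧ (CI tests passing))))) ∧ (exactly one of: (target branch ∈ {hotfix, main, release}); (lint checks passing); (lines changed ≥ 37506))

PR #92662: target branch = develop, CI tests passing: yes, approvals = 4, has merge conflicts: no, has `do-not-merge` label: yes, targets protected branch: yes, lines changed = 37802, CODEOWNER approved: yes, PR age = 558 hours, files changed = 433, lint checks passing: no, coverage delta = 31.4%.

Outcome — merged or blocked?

Atomic conditions:
  targets protected branch: yes → true
  files changed ≤ 728: 433 ≤ 728 is true
  coverage delta > 92.8%: 31.4 > 92.8 is false
  PR age = 16 hours: 558 == 16 is false
  NOT CODEOWNER approved: yes → false
  approvals ≥ 1: 4 ≥ 1 is true
  NOT lint checks passing: no → true
  target branch = main: develop == main is false
  lines changed < 106: 37802 < 106 is false
  NOT has `do-not-merge` label: yes → false
  NOT has merge conflicts: no → true
  CI tests passing: yes → true
  files changed ≥ 632: 433 ≥ 632 is false
  files changed ≥ 353: 433 ≥ 353 is true
  PR age < 38 hours: 558 < 38 is false
  CODEOWNER approved: yes → true
  target branch ∈ {hotfix, main, release}: develop is not in the set → false
  lint checks passing: no → false
  lines changed ≥ 37506: 37802 ≥ 37506 is true
Combine:
[1.1.1.1] true OR true = true
[1.1.1.2.1] NOT false = true
[1.1.1.2] NOT true = false
[1.1.1] true → false = false
[1.1.2.1] false OR false = false
[1.1.2.2] true OR true OR false = true
[1.1.2] false OR true = true
[1.1] false OR true = true
[1.2.1.1.1] false → false (antecedent false ⇒ implication holds) = true
[1.2.1.1] NOT true = false
[1.2.1.2.1] true OR true OR false = true
[1.2.1.2] NOT true = false
[1.2.1] false AND false = false
[1.2.2.1] true AND true = true
[1.2.2.2] false AND true AND true = false
[1.2.2] true OR false = true
[1.2] false AND true = false
[1] true OR false = true
[2] exactly-one(false, false, true) = true
[root] true AND true = true
Overall: true → merged

Merged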